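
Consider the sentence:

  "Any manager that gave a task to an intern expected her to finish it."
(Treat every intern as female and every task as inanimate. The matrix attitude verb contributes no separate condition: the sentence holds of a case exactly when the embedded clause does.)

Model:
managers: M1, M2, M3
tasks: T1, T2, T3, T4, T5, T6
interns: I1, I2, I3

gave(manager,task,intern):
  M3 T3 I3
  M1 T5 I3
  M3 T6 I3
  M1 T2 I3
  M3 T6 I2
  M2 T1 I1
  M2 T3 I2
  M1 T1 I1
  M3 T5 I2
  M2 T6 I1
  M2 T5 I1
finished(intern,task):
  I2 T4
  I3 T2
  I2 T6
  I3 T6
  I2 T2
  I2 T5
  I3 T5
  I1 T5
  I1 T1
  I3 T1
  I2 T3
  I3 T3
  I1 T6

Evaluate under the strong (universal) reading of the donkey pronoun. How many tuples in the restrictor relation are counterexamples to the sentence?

0

"her" takes "an intern" as antecedent and "it" takes "a task"; both are donkey pronouns co-varying with the restrictor.
Strong reading: for every (m,t,i) with gave(m,t,i), finished(i,t).
Restrictor triples: (M1,T1,I1)→finished(I1,T1) ✓  (M1,T2,I3)→finished(I3,T2) ✓  (M1,T5,I3)→finished(I3,T5) ✓  (M2,T1,I1)→finished(I1,T1) ✓  (M2,T3,I2)→finished(I2,T3) ✓  (M2,T5,I1)→finished(I1,T5) ✓  (M2,T6,I1)→finished(I1,T6) ✓  (M3,T3,I3)→finished(I3,T3) ✓  (M3,T5,I2)→finished(I2,T5) ✓  (M3,T6,I2)→finished(I2,T6) ✓  (M3,T6,I3)→finished(I3,T6) ✓
Counterexamples (restrictor triples failing the scope): 0.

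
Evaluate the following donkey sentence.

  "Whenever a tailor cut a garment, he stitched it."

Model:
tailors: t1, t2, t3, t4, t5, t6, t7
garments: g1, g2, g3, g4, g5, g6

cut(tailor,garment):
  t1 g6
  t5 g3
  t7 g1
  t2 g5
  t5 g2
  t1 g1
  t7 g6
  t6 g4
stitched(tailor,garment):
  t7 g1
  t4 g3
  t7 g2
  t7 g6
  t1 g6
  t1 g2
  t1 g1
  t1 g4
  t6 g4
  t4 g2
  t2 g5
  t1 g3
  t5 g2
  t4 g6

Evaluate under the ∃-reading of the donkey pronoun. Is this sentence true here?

"it" takes "a garment" as antecedent — a donkey pronoun bound across the clause boundary.
Weak reading: every tailor t with some cut-garment has at least one cut-garment g such that stitched(t,g).
Per tailor: t1:✓  t2:✓  t5:✓  t6:✓  t7:✓
Every tailor in the restrictor has a witness.

True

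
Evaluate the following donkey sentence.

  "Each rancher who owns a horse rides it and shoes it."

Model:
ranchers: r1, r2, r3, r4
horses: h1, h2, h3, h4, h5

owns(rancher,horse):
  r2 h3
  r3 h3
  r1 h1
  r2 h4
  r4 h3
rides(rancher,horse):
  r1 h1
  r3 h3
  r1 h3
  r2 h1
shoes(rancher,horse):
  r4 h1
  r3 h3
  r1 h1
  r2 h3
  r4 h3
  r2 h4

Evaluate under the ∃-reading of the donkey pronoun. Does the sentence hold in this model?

"it" takes "a horse" as antecedent — a donkey pronoun bound across the clause boundary.
Weak reading: every rancher r with some owns-horse has at least one owns-horse h such that rides(r,h) ∧ shoes(r,h).
Per rancher: r1:✓  r2:✗  r3:✓  r4:✗
r2 has no witness among its owns-horses.

False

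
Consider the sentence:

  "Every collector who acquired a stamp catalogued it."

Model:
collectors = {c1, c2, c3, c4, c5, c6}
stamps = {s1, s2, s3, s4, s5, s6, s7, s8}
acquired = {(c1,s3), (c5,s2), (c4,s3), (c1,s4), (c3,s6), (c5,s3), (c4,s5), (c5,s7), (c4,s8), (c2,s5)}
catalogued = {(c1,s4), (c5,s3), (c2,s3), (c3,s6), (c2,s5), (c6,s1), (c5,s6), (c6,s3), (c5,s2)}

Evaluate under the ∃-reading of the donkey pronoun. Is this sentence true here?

False

"it" takes "a stamp" as antecedent — a donkey pronoun bound across the clause boundary.
Weak reading: every collector c with some acquired-stamp has at least one acquired-stamp s such that catalogued(c,s).
Per collector: c1:✓  c2:✓  c3:✓  c4:✗  c5:✓
c4 has no witness among its acquired-stamps.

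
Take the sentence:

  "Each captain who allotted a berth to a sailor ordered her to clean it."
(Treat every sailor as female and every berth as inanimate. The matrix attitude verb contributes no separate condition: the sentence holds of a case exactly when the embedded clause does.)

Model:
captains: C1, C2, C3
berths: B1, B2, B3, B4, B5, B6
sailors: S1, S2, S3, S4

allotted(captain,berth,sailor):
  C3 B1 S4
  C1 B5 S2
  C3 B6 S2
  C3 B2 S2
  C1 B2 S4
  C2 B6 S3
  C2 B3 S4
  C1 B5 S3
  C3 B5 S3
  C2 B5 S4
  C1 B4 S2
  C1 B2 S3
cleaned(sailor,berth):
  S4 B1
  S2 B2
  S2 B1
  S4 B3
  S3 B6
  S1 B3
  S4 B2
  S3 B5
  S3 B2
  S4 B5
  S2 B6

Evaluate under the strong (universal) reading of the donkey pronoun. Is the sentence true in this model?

"her" takes "a sailor" as antecedent and "it" takes "a berth"; both are donkey pronouns co-varying with the restrictor.
Strong reading: for every (c,b,s) with allotted(c,b,s), cleaned(s,b).
Restrictor triples: (C1,B2,S3)→cleaned(S3,B2) ✓  (C1,B2,S4)→cleaned(S4,B2) ✓  (C1,B4,S2)→cleaned(S2,B4) ✗  (C1,B5,S2)→cleaned(S2,B5) ✗  (C1,B5,S3)→cleaned(S3,B5) ✓  (C2,B3,S4)→cleaned(S4,B3) ✓  (C2,B5,S4)→cleaned(S4,B5) ✓  (C2,B6,S3)→cleaned(S3,B6) ✓  (C3,B1,S4)→cleaned(S4,B1) ✓  (C3,B2,S2)→cleaned(S2,B2) ✓  (C3,B5,S3)→cleaned(S3,B5) ✓  (C3,B6,S2)→cleaned(S2,B6) ✓
Counterexample: (C1,B4,S2) — cleaned(S2,B4) does not hold.

False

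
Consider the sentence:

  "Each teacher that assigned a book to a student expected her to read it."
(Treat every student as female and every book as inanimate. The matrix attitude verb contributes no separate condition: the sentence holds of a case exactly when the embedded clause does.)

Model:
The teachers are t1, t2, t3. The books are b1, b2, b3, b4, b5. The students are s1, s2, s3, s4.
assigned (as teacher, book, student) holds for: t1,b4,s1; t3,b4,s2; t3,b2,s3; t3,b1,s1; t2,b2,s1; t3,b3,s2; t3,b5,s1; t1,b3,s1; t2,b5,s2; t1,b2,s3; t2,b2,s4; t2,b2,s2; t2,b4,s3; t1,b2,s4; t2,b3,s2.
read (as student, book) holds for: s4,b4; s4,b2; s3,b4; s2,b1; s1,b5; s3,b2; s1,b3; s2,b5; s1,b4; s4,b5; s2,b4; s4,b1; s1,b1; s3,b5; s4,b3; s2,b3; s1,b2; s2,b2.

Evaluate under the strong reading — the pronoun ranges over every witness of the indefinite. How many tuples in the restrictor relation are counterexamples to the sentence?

"her" takes "a student" as antecedent and "it" takes "a book"; both are donkey pronouns co-varying with the restrictor.
Strong reading: for every (t,b,s) with assigned(t,b,s), read(s,b).
Restrictor triples: (t1,b2,s3)→read(s3,b2) ✓  (t1,b2,s4)→read(s4,b2) ✓  (t1,b3,s1)→read(s1,b3) ✓  (t1,b4,s1)→read(s1,b4) ✓  (t2,b2,s1)→read(s1,b2) ✓  (t2,b2,s2)→read(s2,b2) ✓  (t2,b2,s4)→read(s4,b2) ✓  (t2,b3,s2)→read(s2,b3) ✓  (t2,b4,s3)→read(s3,b4) ✓  (t2,b5,s2)→read(s2,b5) ✓  (t3,b1,s1)→read(s1,b1) ✓  (t3,b2,s3)→read(s3,b2) ✓  (t3,b3,s2)→read(s2,b3) ✓  (t3,b4,s2)→read(s2,b4) ✓  (t3,b5,s1)→read(s1,b5) ✓
Counterexamples (restrictor triples failing the scope): 0.

0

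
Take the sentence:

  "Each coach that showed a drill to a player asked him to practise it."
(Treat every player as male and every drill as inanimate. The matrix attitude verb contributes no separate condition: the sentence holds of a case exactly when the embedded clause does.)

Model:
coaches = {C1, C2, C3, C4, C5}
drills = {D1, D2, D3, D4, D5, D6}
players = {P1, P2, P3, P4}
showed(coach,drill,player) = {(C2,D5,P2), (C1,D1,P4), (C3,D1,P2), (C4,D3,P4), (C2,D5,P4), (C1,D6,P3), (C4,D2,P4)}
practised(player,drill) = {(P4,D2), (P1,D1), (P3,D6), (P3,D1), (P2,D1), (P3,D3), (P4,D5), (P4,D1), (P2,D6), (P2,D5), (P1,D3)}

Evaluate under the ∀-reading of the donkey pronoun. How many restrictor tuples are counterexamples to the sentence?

1

"him" takes "a player" as antecedent and "it" takes "a drill"; both are donkey pronouns co-varying with the restrictor.
Strong reading: for every (c,d,p) with showed(c,d,p), practised(p,d).
Restrictor triples: (C1,D1,P4)→practised(P4,D1) ✓  (C1,D6,P3)→practised(P3,D6) ✓  (C2,D5,P2)→practised(P2,D5) ✓  (C2,D5,P4)→practised(P4,D5) ✓  (C3,D1,P2)→practised(P2,D1) ✓  (C4,D2,P4)→practised(P4,D2) ✓  (C4,D3,P4)→practised(P4,D3) ✗
Counterexamples (restrictor triples failing the scope): 1.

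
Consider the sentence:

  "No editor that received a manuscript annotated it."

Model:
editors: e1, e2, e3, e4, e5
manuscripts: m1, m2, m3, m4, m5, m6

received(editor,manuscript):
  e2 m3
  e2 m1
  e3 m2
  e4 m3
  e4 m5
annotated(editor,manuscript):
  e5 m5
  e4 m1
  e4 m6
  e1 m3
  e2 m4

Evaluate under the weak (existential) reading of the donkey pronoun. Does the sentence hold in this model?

True

"it" takes "a manuscript" as antecedent — a donkey pronoun bound across the clause boundary.
Truth condition: for no (e,m) with received(e,m) does annotated(e,m) hold.
Restrictor pairs — does the scope hold? (e2,m1):fails  (e2,m3):fails  (e3,m2):fails  (e4,m3):fails  (e4,m5):fails
Scope holds for no restrictor pair, so the sentence is true.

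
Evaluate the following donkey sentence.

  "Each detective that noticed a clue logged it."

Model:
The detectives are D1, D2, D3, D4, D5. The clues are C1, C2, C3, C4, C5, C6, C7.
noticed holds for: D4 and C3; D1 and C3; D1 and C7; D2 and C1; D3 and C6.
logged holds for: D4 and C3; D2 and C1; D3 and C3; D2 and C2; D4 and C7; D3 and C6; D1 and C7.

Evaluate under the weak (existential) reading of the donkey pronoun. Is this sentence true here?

"it" takes "a clue" as antecedent — a donkey pronoun bound across the clause boundary.
Weak reading: every detective d with some noticed-clue has at least one noticed-clue c such that logged(d,c).
Per detective: D1:✓  D2:✓  D3:✓  D4:✓
Every detective in the restrictor has a witness.

True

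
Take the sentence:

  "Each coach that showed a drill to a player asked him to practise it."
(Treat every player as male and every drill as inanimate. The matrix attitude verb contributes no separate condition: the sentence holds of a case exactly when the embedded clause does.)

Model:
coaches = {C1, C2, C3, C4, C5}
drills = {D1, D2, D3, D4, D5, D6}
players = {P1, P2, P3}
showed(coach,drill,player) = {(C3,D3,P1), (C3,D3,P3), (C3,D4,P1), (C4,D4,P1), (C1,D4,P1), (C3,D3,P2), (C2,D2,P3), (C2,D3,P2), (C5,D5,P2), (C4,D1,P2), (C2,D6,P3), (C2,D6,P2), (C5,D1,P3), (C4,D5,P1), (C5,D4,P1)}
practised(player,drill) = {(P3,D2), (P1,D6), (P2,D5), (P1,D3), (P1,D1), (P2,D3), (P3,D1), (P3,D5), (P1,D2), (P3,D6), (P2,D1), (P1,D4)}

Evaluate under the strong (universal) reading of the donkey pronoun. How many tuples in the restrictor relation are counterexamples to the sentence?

3

"him" takes "a player" as antecedent and "it" takes "a drill"; both are donkey pronouns co-varying with the restrictor.
Strong reading: for every (c,d,p) with showed(c,d,p), practised(p,d).
Restrictor triples: (C1,D4,P1)→practised(P1,D4) ✓  (C2,D2,P3)→practised(P3,D2) ✓  (C2,D3,P2)→practised(P2,D3) ✓  (C2,D6,P2)→practised(P2,D6) ✗  (C2,D6,P3)→practised(P3,D6) ✓  (C3,D3,P1)→practised(P1,D3) ✓  (C3,D3,P2)→practised(P2,D3) ✓  (C3,D3,P3)→practised(P3,D3) ✗  (C3,D4,P1)→practised(P1,D4) ✓  (C4,D1,P2)→practised(P2,D1) ✓  (C4,D4,P1)→practised(P1,D4) ✓  (C4,D5,P1)→practised(P1,D5) ✗  (C5,D1,P3)→practised(P3,D1) ✓  (C5,D4,P1)→practised(P1,D4) ✓  (C5,D5,P2)→practised(P2,D5) ✓
Counterexamples (restrictor triples failing the scope): 3.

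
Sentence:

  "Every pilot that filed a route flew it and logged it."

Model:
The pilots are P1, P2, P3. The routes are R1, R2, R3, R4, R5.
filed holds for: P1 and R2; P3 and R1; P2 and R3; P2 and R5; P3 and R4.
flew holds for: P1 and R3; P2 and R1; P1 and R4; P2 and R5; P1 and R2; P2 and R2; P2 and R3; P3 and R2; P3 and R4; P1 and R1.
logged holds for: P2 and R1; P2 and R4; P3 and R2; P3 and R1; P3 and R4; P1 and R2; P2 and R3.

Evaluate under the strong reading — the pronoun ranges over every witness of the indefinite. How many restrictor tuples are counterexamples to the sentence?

2

"it" takes "a route" as antecedent — a donkey pronoun bound across the clause boundary.
Strong reading: for every (p,r) with filed(p,r), flew(p,r) ∧ logged(p,r).
Restrictor pairs: (P1,R2) ✓  (P2,R3) ✓  (P2,R5) ✗  (P3,R1) ✗  (P3,R4) ✓
Counterexamples (restrictor pairs failing the scope): 2.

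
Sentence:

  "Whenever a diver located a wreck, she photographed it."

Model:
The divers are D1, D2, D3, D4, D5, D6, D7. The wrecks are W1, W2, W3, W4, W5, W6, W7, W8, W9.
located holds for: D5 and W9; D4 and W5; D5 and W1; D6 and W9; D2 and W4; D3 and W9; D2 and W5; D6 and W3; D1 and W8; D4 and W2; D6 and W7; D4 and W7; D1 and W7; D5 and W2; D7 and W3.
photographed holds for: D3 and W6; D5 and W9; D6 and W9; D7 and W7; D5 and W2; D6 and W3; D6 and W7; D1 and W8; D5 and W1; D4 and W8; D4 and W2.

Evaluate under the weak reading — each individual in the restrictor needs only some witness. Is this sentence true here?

False

"it" takes "a wreck" as antecedent — a donkey pronoun bound across the clause boundary.
Weak reading: every diver d with some located-wreck has at least one located-wreck w such that photographed(d,w).
Per diver: D1:✓  D2:✗  D3:✗  D4:✓  D5:✓  D6:✓  D7:✗
D2 has no witness among its located-wrecks.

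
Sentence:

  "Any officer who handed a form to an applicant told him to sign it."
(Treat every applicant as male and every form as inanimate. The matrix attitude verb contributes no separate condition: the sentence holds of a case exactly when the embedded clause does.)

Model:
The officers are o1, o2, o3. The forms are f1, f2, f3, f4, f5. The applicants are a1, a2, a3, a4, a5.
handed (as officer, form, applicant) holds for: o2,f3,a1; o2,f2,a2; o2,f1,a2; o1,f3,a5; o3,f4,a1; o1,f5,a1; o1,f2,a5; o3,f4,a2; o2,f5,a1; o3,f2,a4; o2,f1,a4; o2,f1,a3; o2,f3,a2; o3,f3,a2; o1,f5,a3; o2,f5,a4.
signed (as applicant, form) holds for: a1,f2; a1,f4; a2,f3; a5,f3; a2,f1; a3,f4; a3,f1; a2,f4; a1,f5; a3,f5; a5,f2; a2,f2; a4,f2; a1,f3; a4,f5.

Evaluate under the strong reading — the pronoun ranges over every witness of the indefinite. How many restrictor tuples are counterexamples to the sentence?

1

"him" takes "an applicant" as antecedent and "it" takes "a form"; both are donkey pronouns co-varying with the restrictor.
Strong reading: for every (o,f,a) with handed(o,f,a), signed(a,f).
Restrictor triples: (o1,f2,a5)→signed(a5,f2) ✓  (o1,f3,a5)→signed(a5,f3) ✓  (o1,f5,a1)→signed(a1,f5) ✓  (o1,f5,a3)→signed(a3,f5) ✓  (o2,f1,a2)→signed(a2,f1) ✓  (o2,f1,a3)→signed(a3,f1) ✓  (o2,f1,a4)→signed(a4,f1) ✗  (o2,f2,a2)→signed(a2,f2) ✓  (o2,f3,a1)→signed(a1,f3) ✓  (o2,f3,a2)→signed(a2,f3) ✓  (o2,f5,a1)→signed(a1,f5) ✓  (o2,f5,a4)→signed(a4,f5) ✓  (o3,f2,a4)→signed(a4,f2) ✓  (o3,f3,a2)→signed(a2,f3) ✓  (o3,f4,a1)→signed(a1,f4) ✓  (o3,f4,a2)→signed(a2,f4) ✓
Counterexamples (restrictor triples failing the scope): 1.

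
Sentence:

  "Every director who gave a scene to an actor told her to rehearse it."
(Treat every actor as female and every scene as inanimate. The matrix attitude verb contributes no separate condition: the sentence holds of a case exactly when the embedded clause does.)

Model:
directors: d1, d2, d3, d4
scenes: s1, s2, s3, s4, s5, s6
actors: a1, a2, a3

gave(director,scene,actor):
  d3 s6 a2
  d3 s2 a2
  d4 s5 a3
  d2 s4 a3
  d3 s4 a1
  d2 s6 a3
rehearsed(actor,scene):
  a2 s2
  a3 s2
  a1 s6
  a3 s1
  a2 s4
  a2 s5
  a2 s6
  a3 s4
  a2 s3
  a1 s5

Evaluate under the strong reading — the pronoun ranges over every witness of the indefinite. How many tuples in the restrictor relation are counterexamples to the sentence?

"her" takes "an actor" as antecedent and "it" takes "a scene"; both are donkey pronouns co-varying with the restrictor.
Strong reading: for every (d,s,a) with gave(d,s,a), rehearsed(a,s).
Restrictor triples: (d2,s4,a3)→rehearsed(a3,s4) ✓  (d2,s6,a3)→rehearsed(a3,s6) ✗  (d3,s2,a2)→rehearsed(a2,s2) ✓  (d3,s4,a1)→rehearsed(a1,s4) ✗  (d3,s6,a2)→rehearsed(a2,s6) ✓  (d4,s5,a3)→rehearsed(a3,s5) ✗
Counterexamples (restrictor triples failing the scope): 3.

3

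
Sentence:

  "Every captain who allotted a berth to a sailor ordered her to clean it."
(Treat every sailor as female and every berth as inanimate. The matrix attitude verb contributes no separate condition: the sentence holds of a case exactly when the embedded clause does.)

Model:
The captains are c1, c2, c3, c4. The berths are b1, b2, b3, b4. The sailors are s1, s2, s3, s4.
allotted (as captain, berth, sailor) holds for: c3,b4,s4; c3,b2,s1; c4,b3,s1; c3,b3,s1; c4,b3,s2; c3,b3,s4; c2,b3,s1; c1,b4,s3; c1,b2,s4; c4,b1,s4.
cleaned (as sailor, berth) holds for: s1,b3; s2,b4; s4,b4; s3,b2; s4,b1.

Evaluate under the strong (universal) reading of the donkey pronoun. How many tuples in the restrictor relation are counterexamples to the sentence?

5

"her" takes "a sailor" as antecedent and "it" takes "a berth"; both are donkey pronouns co-varying with the restrictor.
Strong reading: for every (c,b,s) with allotted(c,b,s), cleaned(s,b).
Restrictor triples: (c1,b2,s4)→cleaned(s4,b2) ✗  (c1,b4,s3)→cleaned(s3,b4) ✗  (c2,b3,s1)→cleaned(s1,b3) ✓  (c3,b2,s1)→cleaned(s1,b2) ✗  (c3,b3,s1)→cleaned(s1,b3) ✓  (c3,b3,s4)→cleaned(s4,b3) ✗  (c3,b4,s4)→cleaned(s4,b4) ✓  (c4,b1,s4)→cleaned(s4,b1) ✓  (c4,b3,s1)→cleaned(s1,b3) ✓  (c4,b3,s2)→cleaned(s2,b3) ✗
Counterexamples (restrictor triples failing the scope): 5.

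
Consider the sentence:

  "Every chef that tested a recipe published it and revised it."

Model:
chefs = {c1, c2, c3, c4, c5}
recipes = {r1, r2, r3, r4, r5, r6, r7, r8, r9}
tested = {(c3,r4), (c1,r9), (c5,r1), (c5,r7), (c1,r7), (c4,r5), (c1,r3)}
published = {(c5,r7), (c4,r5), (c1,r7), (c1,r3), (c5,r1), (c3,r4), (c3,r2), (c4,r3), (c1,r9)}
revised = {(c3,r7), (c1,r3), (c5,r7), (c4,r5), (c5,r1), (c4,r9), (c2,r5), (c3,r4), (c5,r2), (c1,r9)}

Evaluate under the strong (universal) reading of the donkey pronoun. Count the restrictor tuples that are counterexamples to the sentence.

"it" takes "a recipe" as antecedent — a donkey pronoun bound across the clause boundary.
Strong reading: for every (c,r) with tested(c,r), published(c,r) ∧ revised(c,r).
Restrictor pairs: (c1,r3) ✓  (c1,r7) ✗  (c1,r9) ✓  (c3,r4) ✓  (c4,r5) ✓  (c5,r1) ✓  (c5,r7) ✓
Counterexamples (restrictor pairs failing the scope): 1.

1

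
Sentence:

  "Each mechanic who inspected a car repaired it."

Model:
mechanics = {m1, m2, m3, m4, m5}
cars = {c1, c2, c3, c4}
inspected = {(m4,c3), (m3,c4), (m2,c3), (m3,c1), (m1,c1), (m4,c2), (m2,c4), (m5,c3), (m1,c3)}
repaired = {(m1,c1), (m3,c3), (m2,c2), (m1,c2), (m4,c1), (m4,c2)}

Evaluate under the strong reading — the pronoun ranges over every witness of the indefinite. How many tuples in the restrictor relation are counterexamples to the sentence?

7

"it" takes "a car" as antecedent — a donkey pronoun bound across the clause boundary.
Strong reading: for every (m,c) with inspected(m,c), repaired(m,c).
Restrictor pairs: (m1,c1) ✓  (m1,c3) ✗  (m2,c3) ✗  (m2,c4) ✗  (m3,c1) ✗  (m3,c4) ✗  (m4,c2) ✓  (m4,c3) ✗  (m5,c3) ✗
Counterexamples (restrictor pairs failing the scope): 7.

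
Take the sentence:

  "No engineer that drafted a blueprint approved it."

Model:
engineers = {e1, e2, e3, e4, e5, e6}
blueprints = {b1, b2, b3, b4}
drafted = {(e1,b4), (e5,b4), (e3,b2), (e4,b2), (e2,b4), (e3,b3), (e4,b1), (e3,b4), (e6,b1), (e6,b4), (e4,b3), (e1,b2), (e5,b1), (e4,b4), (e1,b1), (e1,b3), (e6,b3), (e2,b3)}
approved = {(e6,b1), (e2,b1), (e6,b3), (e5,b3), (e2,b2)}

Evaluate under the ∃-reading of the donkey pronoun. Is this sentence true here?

False

"it" takes "a blueprint" as antecedent — a donkey pronoun bound across the clause boundary.
Truth condition: for no (e,b) with drafted(e,b) does approved(e,b) hold.
Restrictor pairs — does the scope hold? (e1,b1):fails  (e1,b2):fails  (e1,b3):fails  (e1,b4):fails  (e2,b3):fails  (e2,b4):fails  (e3,b2):fails  (e3,b3):fails  (e3,b4):fails  (e4,b1):fails  (e4,b2):fails  (e4,b3):fails  (e4,b4):fails  (e5,b1):fails  (e5,b4):fails  (e6,b1):holds  (e6,b3):holds  (e6,b4):fails
Scope holds for 2 pair(s), so the sentence is false.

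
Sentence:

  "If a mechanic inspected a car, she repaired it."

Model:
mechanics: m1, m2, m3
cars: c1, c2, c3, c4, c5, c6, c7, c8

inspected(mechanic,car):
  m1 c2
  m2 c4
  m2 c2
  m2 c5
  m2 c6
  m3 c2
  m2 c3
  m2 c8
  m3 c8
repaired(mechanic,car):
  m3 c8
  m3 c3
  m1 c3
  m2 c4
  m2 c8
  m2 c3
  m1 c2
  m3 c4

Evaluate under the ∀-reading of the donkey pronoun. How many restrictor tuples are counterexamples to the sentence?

4

"it" takes "a car" as antecedent — a donkey pronoun bound across the clause boundary.
Strong reading: for every (m,c) with inspected(m,c), repaired(m,c).
Restrictor pairs: (m1,c2) ✓  (m2,c2) ✗  (m2,c3) ✓  (m2,c4) ✓  (m2,c5) ✗  (m2,c6) ✗  (m2,c8) ✓  (m3,c2) ✗  (m3,c8) ✓
Counterexamples (restrictor pairs failing the scope): 4.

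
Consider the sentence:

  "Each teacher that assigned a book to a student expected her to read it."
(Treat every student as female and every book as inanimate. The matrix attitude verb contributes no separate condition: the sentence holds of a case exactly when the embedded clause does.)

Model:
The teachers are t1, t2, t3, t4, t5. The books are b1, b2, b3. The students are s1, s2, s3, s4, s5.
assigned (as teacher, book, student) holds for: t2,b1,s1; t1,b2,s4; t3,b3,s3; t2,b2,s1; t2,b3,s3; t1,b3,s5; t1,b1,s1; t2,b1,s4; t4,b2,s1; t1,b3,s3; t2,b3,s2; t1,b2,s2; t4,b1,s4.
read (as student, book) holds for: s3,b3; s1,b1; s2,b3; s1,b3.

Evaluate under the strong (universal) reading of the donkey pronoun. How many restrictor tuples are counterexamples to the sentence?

"her" takes "a student" as antecedent and "it" takes "a book"; both are donkey pronouns co-varying with the restrictor.
Strong reading: for every (t,b,s) with assigned(t,b,s), read(s,b).
Restrictor triples: (t1,b1,s1)→read(s1,b1) ✓  (t1,b2,s2)→read(s2,b2) ✗  (t1,b2,s4)→read(s4,b2) ✗  (t1,b3,s3)→read(s3,b3) ✓  (t1,b3,s5)→read(s5,b3) ✗  (t2,b1,s1)→read(s1,b1) ✓  (t2,b1,s4)→read(s4,b1) ✗  (t2,b2,s1)→read(s1,b2) ✗  (t2,b3,s2)→read(s2,b3) ✓  (t2,b3,s3)→read(s3,b3) ✓  (t3,b3,s3)→read(s3,b3) ✓  (t4,b1,s4)→read(s4,b1) ✗  (t4,b2,s1)→read(s1,b2) ✗
Counterexamples (restrictor triples failing the scope): 7.

7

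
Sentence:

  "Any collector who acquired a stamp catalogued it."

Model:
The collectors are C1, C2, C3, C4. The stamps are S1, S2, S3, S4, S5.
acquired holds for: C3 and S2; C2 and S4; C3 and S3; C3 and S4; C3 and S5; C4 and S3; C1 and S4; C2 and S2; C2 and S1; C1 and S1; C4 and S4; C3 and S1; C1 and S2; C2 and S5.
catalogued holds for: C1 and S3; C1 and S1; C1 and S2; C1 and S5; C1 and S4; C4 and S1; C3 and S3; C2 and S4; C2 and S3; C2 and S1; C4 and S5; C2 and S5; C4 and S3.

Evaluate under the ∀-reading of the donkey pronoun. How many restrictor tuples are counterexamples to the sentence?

6

"it" takes "a stamp" as antecedent — a donkey pronoun bound across the clause boundary.
Strong reading: for every (c,s) with acquired(c,s), catalogued(c,s).
Restrictor pairs: (C1,S1) ✓  (C1,S2) ✓  (C1,S4) ✓  (C2,S1) ✓  (C2,S2) ✗  (C2,S4) ✓  (C2,S5) ✓  (C3,S1) ✗  (C3,S2) ✗  (C3,S3) ✓  (C3,S4) ✗  (C3,S5) ✗  (C4,S3) ✓  (C4,S4) ✗
Counterexamples (restrictor pairs failing the scope): 6.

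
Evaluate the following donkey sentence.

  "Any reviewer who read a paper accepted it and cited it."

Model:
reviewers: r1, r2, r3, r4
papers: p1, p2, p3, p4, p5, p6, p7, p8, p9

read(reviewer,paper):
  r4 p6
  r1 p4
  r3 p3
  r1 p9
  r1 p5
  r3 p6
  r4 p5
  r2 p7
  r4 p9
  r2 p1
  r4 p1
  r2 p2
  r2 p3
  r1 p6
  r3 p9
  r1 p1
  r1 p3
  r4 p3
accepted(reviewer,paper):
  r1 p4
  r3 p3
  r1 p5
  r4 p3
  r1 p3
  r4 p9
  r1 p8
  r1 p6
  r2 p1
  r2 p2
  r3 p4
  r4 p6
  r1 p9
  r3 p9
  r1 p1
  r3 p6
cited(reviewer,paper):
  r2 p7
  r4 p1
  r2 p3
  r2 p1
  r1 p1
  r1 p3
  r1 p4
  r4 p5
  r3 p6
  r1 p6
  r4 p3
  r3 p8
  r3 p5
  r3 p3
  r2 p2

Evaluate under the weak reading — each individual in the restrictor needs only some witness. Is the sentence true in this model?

True

"it" takes "a paper" as antecedent — a donkey pronoun bound across the clause boundary.
Weak reading: every reviewer r with some read-paper has at least one read-paper p such that accepted(r,p) ∧ cited(r,p).
Per reviewer: r1:✓  r2:✓  r3:✓  r4:✓
Every reviewer in the restrictor has a witness.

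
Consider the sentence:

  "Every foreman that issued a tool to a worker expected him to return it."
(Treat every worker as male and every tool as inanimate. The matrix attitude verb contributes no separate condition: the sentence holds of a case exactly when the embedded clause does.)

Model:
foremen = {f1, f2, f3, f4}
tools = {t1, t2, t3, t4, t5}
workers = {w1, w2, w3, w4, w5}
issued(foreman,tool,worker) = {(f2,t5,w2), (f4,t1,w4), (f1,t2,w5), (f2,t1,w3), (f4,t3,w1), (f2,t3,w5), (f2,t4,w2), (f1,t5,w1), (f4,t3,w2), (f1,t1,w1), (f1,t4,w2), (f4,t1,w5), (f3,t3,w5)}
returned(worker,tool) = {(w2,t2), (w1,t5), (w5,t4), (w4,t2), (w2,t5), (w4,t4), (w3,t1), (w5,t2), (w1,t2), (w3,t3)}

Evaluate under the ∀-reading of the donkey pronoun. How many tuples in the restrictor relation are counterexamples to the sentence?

"him" takes "a worker" as antecedent and "it" takes "a tool"; both are donkey pronouns co-varying with the restrictor.
Strong reading: for every (f,t,w) with issued(f,t,w), returned(w,t).
Restrictor triples: (f1,t1,w1)→returned(w1,t1) ✗  (f1,t2,w5)→returned(w5,t2) ✓  (f1,t4,w2)→returned(w2,t4) ✗  (f1,t5,w1)→returned(w1,t5) ✓  (f2,t1,w3)→returned(w3,t1) ✓  (f2,t3,w5)→returned(w5,t3) ✗  (f2,t4,w2)→returned(w2,t4) ✗  (f2,t5,w2)→returned(w2,t5) ✓  (f3,t3,w5)→returned(w5,t3) ✗  (f4,t1,w4)→returned(w4,t1) ✗  (f4,t1,w5)→returned(w5,t1) ✗  (f4,t3,w1)→returned(w1,t3) ✗  (f4,t3,w2)→returned(w2,t3) ✗
Counterexamples (restrictor triples failing the scope): 9.

9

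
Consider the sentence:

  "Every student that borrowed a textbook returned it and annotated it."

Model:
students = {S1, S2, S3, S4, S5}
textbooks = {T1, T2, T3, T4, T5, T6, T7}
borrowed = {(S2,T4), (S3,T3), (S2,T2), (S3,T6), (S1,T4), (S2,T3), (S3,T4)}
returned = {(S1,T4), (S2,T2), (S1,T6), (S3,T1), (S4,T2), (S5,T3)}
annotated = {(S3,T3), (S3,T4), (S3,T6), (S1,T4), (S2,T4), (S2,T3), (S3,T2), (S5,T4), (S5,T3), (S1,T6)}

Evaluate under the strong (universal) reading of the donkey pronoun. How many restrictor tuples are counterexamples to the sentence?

"it" takes "a textbook" as antecedent — a donkey pronoun bound across the clause boundary.
Strong reading: for every (s,t) with borrowed(s,t), returned(s,t) ∧ annotated(s,t).
Restrictor pairs: (S1,T4) ✓  (S2,T2) ✗  (S2,T3) ✗  (S2,T4) ✗  (S3,T3) ✗  (S3,T4) ✗  (S3,T6) ✗
Counterexamples (restrictor pairs failing the scope): 6.

6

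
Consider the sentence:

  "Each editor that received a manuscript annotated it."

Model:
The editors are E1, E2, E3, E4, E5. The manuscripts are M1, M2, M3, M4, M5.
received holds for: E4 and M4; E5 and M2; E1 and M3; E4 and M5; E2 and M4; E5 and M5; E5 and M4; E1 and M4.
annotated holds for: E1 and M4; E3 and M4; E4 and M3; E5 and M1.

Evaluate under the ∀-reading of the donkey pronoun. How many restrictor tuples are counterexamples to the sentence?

"it" takes "a manuscript" as antecedent — a donkey pronoun bound across the clause boundary.
Strong reading: for every (e,m) with received(e,m), annotated(e,m).
Restrictor pairs: (E1,M3) ✗  (E1,M4) ✓  (E2,M4) ✗  (E4,M4) ✗  (E4,M5) ✗  (E5,M2) ✗  (E5,M4) ✗  (E5,M5) ✗
Counterexamples (restrictor pairs failing the scope): 7.

7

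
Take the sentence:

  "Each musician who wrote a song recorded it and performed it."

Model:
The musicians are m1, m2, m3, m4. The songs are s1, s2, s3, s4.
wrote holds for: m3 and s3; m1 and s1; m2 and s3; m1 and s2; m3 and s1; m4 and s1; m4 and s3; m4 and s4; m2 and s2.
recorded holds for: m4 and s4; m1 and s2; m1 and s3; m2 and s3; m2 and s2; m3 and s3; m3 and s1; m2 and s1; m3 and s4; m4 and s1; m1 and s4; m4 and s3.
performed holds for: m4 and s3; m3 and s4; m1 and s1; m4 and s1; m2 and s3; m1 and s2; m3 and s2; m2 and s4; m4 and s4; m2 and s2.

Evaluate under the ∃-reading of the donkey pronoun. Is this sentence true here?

False

"it" takes "a song" as antecedent — a donkey pronoun bound across the clause boundary.
Weak reading: every musician m with some wrote-song has at least one wrote-song s such that recorded(m,s) ∧ performed(m,s).
Per musician: m1:✓  m2:✓  m3:✗  m4:✓
m3 has no witness among its wrote-songs.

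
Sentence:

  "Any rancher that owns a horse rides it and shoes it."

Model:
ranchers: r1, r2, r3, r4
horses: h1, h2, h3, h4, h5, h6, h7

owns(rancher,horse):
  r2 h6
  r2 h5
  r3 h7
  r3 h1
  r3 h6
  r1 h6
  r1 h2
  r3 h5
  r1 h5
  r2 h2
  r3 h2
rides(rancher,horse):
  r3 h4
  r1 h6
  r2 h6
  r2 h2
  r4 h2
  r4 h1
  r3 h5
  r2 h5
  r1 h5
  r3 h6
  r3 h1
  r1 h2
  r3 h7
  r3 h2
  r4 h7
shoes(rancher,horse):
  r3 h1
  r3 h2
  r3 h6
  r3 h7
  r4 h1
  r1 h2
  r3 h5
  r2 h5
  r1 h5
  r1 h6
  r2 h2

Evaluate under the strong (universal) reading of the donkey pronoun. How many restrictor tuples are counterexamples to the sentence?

1

"it" takes "a horse" as antecedent — a donkey pronoun bound across the clause boundary.
Strong reading: for every (r,h) with owns(r,h), rides(r,h) ∧ shoes(r,h).
Restrictor pairs: (r1,h2) ✓  (r1,h5) ✓  (r1,h6) ✓  (r2,h2) ✓  (r2,h5) ✓  (r2,h6) ✗  (r3,h1) ✓  (r3,h2) ✓  (r3,h5) ✓  (r3,h6) ✓  (r3,h7) ✓
Counterexamples (restrictor pairs failing the scope): 1.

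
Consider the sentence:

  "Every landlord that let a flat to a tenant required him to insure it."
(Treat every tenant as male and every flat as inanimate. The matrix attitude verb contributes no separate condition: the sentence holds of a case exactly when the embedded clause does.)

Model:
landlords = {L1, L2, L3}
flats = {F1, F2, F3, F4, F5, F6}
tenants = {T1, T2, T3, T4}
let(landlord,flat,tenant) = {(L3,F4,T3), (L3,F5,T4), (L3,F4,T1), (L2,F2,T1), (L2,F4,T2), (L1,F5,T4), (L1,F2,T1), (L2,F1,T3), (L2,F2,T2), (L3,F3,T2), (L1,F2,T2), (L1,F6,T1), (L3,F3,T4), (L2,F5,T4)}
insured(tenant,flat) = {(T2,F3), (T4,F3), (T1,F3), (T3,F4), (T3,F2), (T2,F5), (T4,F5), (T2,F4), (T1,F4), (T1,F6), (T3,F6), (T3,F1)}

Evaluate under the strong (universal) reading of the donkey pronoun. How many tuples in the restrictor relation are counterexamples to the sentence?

4

"him" takes "a tenant" as antecedent and "it" takes "a flat"; both are donkey pronouns co-varying with the restrictor.
Strong reading: for every (l,f,t) with let(l,f,t), insured(t,f).
Restrictor triples: (L1,F2,T1)→insured(T1,F2) ✗  (L1,F2,T2)→insured(T2,F2) ✗  (L1,F5,T4)→insured(T4,F5) ✓  (L1,F6,T1)→insured(T1,F6) ✓  (L2,F1,T3)→insured(T3,F1) ✓  (L2,F2,T1)→insured(T1,F2) ✗  (L2,F2,T2)→insured(T2,F2) ✗  (L2,F4,T2)→insured(T2,F4) ✓  (L2,F5,T4)→insured(T4,F5) ✓  (L3,F3,T2)→insured(T2,F3) ✓  (L3,F3,T4)→insured(T4,F3) ✓  (L3,F4,T1)→insured(T1,F4) ✓  (L3,F4,T3)→insured(T3,F4) ✓  (L3,F5,T4)→insured(T4,F5) ✓
Counterexamples (restrictor triples failing the scope): 4.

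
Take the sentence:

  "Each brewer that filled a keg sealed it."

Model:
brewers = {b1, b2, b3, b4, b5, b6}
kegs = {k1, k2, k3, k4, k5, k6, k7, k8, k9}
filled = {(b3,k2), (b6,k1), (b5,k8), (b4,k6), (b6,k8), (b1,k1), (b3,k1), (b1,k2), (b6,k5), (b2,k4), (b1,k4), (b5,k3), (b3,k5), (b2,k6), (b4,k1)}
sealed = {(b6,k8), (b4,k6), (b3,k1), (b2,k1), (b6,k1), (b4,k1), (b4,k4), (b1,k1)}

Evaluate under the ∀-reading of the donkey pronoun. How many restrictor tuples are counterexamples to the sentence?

9

"it" takes "a keg" as antecedent — a donkey pronoun bound across the clause boundary.
Strong reading: for every (b,k) with filled(b,k), sealed(b,k).
Restrictor pairs: (b1,k1) ✓  (b1,k2) ✗  (b1,k4) ✗  (b2,k4) ✗  (b2,k6) ✗  (b3,k1) ✓  (b3,k2) ✗  (b3,k5) ✗  (b4,k1) ✓  (b4,k6) ✓  (b5,k3) ✗  (b5,k8) ✗  (b6,k1) ✓  (b6,k5) ✗  (b6,k8) ✓
Counterexamples (restrictor pairs failing the scope): 9.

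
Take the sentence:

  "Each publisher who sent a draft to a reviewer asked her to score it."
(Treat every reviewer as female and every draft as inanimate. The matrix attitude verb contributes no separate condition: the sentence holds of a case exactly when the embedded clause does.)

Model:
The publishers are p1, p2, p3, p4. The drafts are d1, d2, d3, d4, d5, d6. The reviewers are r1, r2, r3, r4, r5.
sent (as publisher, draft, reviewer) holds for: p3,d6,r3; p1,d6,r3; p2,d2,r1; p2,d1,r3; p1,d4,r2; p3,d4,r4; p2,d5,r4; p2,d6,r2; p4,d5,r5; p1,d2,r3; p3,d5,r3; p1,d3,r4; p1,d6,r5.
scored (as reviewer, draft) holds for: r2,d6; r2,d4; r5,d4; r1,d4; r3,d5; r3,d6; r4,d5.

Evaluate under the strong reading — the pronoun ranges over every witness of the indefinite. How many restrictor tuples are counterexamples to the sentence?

"her" takes "a reviewer" as antecedent and "it" takes "a draft"; both are donkey pronouns co-varying with the restrictor.
Strong reading: for every (p,d,r) with sent(p,d,r), scored(r,d).
Restrictor triples: (p1,d2,r3)→scored(r3,d2) ✗  (p1,d3,r4)→scored(r4,d3) ✗  (p1,d4,r2)→scored(r2,d4) ✓  (p1,d6,r3)→scored(r3,d6) ✓  (p1,d6,r5)→scored(r5,d6) ✗  (p2,d1,r3)→scored(r3,d1) ✗  (p2,d2,r1)→scored(r1,d2) ✗  (p2,d5,r4)→scored(r4,d5) ✓  (p2,d6,r2)→scored(r2,d6) ✓  (p3,d4,r4)→scored(r4,d4) ✗  (p3,d5,r3)→scored(r3,d5) ✓  (p3,d6,r3)→scored(r3,d6) ✓  (p4,d5,r5)→scored(r5,d5) ✗
Counterexamples (restrictor triples failing the scope): 7.

7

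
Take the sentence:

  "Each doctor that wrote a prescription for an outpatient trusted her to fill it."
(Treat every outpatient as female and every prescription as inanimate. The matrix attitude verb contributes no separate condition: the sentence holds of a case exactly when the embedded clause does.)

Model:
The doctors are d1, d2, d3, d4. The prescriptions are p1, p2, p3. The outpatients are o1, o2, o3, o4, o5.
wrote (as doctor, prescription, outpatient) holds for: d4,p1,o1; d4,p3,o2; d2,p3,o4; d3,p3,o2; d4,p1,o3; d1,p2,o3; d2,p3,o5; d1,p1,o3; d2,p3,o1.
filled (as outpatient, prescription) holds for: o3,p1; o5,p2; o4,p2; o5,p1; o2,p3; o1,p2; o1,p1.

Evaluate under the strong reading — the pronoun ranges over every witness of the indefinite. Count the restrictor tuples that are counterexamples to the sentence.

4

"her" takes "an outpatient" as antecedent and "it" takes "a prescription"; both are donkey pronouns co-varying with the restrictor.
Strong reading: for every (d,p,o) with wrote(d,p,o), filled(o,p).
Restrictor triples: (d1,p1,o3)→filled(o3,p1) ✓  (d1,p2,o3)→filled(o3,p2) ✗  (d2,p3,o1)→filled(o1,p3) ✗  (d2,p3,o4)→filled(o4,p3) ✗  (d2,p3,o5)→filled(o5,p3) ✗  (d3,p3,o2)→filled(o2,p3) ✓  (d4,p1,o1)→filled(o1,p1) ✓  (d4,p1,o3)→filled(o3,p1) ✓  (d4,p3,o2)→filled(o2,p3) ✓
Counterexamples (restrictor triples failing the scope): 4.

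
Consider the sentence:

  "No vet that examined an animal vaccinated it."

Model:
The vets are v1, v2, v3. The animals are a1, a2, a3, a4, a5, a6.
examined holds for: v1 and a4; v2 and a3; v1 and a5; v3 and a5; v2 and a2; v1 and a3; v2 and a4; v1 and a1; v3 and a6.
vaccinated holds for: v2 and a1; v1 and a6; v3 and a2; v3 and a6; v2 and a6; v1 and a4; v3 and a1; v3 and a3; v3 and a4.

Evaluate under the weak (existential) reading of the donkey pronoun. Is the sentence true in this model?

"it" takes "an animal" as antecedent — a donkey pronoun bound across the clause boundary.
Truth condition: for no (v,a) with examined(v,a) does vaccinated(v,a) hold.
Restrictor pairs — does the scope hold? (v1,a1):fails  (v1,a3):fails  (v1,a4):holds  (v1,a5):fails  (v2,a2):fails  (v2,a3):fails  (v2,a4):fails  (v3,a5):fails  (v3,a6):holds
Scope holds for 2 pair(s), so the sentence is false.

False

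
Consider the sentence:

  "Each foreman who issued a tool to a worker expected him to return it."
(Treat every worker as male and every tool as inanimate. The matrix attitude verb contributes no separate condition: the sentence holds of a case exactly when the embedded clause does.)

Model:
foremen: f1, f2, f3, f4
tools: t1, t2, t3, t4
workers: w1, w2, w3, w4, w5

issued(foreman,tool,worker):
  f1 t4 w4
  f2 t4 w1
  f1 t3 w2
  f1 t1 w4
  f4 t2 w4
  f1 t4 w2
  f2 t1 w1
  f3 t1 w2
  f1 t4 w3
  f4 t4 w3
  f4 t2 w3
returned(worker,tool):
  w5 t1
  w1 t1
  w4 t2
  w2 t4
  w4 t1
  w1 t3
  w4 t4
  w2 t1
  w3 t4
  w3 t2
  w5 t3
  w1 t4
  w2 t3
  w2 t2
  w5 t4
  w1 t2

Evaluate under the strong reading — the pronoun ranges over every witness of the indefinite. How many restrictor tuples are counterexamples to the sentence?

"him" takes "a worker" as antecedent and "it" takes "a tool"; both are donkey pronouns co-varying with the restrictor.
Strong reading: for every (f,t,w) with issued(f,t,w), returned(w,t).
Restrictor triples: (f1,t1,w4)→returned(w4,t1) ✓  (f1,t3,w2)→returned(w2,t3) ✓  (f1,t4,w2)→returned(w2,t4) ✓  (f1,t4,w3)→returned(w3,t4) ✓  (f1,t4,w4)→returned(w4,t4) ✓  (f2,t1,w1)→returned(w1,t1) ✓  (f2,t4,w1)→returned(w1,t4) ✓  (f3,t1,w2)→returned(w2,t1) ✓  (f4,t2,w3)→returned(w3,t2) ✓  (f4,t2,w4)→returned(w4,t2) ✓  (f4,t4,w3)→returned(w3,t4) ✓
Counterexamples (restrictor triples failing the scope): 0.

0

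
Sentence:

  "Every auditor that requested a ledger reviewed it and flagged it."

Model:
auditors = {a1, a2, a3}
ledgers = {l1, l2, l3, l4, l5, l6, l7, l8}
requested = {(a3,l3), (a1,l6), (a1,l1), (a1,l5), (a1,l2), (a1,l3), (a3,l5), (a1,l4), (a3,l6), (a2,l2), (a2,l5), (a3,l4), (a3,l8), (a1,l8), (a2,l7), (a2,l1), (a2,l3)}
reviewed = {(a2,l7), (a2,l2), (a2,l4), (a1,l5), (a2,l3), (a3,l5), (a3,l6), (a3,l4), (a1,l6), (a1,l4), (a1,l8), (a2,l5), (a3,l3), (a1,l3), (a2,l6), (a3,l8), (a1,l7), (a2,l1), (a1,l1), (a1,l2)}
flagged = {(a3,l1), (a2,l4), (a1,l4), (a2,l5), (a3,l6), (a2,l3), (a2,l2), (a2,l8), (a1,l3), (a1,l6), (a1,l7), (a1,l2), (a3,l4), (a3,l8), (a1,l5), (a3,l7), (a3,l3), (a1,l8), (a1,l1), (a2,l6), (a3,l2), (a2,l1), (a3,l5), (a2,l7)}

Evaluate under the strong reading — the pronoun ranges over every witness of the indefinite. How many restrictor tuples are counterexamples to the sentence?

"it" takes "a ledger" as antecedent — a donkey pronoun bound across the clause boundary.
Strong reading: for every (a,l) with requested(a,l), reviewed(a,l) ∧ flagged(a,l).
Restrictor pairs: (a1,l1) ✓  (a1,l2) ✓  (a1,l3) ✓  (a1,l4) ✓  (a1,l5) ✓  (a1,l6) ✓  (a1,l8) ✓  (a2,l1) ✓  (a2,l2) ✓  (a2,l3) ✓  (a2,l5) ✓  (a2,l7) ✓  (a3,l3) ✓  (a3,l4) ✓  (a3,l5) ✓  (a3,l6) ✓  (a3,l8) ✓
Counterexamples (restrictor pairs failing the scope): 0.

0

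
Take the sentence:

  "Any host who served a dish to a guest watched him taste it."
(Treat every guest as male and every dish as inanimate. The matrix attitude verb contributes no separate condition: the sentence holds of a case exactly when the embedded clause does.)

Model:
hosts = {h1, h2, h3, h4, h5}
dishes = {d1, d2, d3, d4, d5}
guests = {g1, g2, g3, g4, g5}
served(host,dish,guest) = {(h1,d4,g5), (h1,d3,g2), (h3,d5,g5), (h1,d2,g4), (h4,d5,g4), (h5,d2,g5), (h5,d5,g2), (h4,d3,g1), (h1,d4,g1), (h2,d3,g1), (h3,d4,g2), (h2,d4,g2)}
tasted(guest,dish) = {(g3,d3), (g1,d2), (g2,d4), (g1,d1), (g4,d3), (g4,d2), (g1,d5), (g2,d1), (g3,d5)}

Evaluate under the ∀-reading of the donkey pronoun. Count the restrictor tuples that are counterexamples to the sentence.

"him" takes "a guest" as antecedent and "it" takes "a dish"; both are donkey pronouns co-varying with the restrictor.
Strong reading: for every (h,d,g) with served(h,d,g), tasted(g,d).
Restrictor triples: (h1,d2,g4)→tasted(g4,d2) ✓  (h1,d3,g2)→tasted(g2,d3) ✗  (h1,d4,g1)→tasted(g1,d4) ✗  (h1,d4,g5)→tasted(g5,d4) ✗  (h2,d3,g1)→tasted(g1,d3) ✗  (h2,d4,g2)→tasted(g2,d4) ✓  (h3,d4,g2)→tasted(g2,d4) ✓  (h3,d5,g5)→tasted(g5,d5) ✗  (h4,d3,g1)→tasted(g1,d3) ✗  (h4,d5,g4)→tasted(g4,d5) ✗  (h5,d2,g5)→tasted(g5,d2) ✗  (h5,d5,g2)→tasted(g2,d5) ✗
Counterexamples (restrictor triples failing the scope): 9.

9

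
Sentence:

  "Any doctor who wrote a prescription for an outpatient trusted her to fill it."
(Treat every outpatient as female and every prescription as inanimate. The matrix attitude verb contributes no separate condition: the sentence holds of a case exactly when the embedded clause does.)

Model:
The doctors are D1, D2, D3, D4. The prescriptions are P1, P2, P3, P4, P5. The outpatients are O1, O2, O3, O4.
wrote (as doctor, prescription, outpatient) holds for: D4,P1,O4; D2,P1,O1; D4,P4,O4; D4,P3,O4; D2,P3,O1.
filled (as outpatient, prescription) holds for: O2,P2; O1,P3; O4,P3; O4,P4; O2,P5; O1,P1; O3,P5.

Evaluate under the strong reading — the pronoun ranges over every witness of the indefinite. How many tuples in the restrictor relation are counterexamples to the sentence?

1

"her" takes "an outpatient" as antecedent and "it" takes "a prescription"; both are donkey pronouns co-varying with the restrictor.
Strong reading: for every (d,p,o) with wrote(d,p,o), filled(o,p).
Restrictor triples: (D2,P1,O1)→filled(O1,P1) ✓  (D2,P3,O1)→filled(O1,P3) ✓  (D4,P1,O4)→filled(O4,P1) ✗  (D4,P3,O4)→filled(O4,P3) ✓  (D4,P4,O4)→filled(O4,P4) ✓
Counterexamples (restrictor triples failing the scope): 1.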